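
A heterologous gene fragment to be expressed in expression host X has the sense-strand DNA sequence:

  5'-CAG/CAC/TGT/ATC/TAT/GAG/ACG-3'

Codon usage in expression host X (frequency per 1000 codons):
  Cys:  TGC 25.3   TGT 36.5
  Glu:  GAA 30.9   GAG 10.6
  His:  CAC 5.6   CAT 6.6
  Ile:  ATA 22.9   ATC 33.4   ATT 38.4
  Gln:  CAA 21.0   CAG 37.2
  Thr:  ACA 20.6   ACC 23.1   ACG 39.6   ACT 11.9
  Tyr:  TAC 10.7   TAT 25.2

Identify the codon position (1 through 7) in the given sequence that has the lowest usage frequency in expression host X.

Codon 1 CAG (Gln): 37.2 per 1000.
Codon 2 CAC (His): 5.6 per 1000.
Codon 3 TGT (Cys): 36.5 per 1000.
Codon 4 ATC (Ile): 33.4 per 1000.
Codon 5 TAT (Tyr): 25.2 per 1000.
Codon 6 GAG (Glu): 10.6 per 1000.
Codon 7 ACG (Thr): 39.6 per 1000.
Lowest frequency is 5.6 at codon 2.

2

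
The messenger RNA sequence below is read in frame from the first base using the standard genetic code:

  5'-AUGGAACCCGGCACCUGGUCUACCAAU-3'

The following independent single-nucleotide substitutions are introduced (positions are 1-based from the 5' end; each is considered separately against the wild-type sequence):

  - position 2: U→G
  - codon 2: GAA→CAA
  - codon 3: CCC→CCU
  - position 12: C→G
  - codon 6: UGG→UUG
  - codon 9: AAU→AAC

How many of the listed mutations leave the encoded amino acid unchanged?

3

Codon 1: AUG (Met) → AGG (Arg) — missense.
Codon 2: GAA (Glu) → CAA (Gln) — missense.
Codon 3: CCC (Pro) → CCU (Pro) — synonymous.
Codon 4: GGC (Gly) → GGG (Gly) — synonymous.
Codon 6: UGG (Trp) → UUG (Leu) — missense.
Codon 9: AAU (Asn) → AAC (Asn) — synonymous.
Synonymous: 3 of 6.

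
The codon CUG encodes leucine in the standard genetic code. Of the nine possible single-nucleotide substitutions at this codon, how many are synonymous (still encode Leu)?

4

Position 1: UUG → 1 synonymous.
Position 2: none → 0 synonymous.
Position 3: CUU, CUC, CUA → 3 synonymous.
Total: 1 + 0 + 3 = 4.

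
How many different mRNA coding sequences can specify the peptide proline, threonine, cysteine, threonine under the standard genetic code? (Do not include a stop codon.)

128

Pro: 4 codons.
Thr: 4 codons.
Cys: 2 codons.
Thr: 4 codons.
4 × 4 × 2 × 4 = 128.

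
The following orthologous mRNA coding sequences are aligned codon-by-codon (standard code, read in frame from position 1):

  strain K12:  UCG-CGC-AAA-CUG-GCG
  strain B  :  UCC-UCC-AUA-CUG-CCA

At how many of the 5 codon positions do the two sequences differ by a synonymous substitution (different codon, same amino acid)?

1

Codon 1: UCG Ser / UCC Ser — synonymous.
Codon 2: CGC Arg / UCC Ser — nonsynonymous.
Codon 3: AAA Lys / AUA Ile — nonsynonymous.
Codon 4: CUG Leu / CUG Leu — identical.
Codon 5: GCG Ala / CCA Pro — nonsynonymous.
Synonymous differences: 1.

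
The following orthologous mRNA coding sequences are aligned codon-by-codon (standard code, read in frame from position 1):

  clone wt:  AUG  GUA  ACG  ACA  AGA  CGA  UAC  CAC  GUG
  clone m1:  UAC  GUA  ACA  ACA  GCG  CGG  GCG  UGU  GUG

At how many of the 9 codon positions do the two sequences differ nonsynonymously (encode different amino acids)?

4

Codon 1: AUG Met / UAC Tyr — nonsynonymous.
Codon 2: GUA Val / GUA Val — identical.
Codon 3: ACG Thr / ACA Thr — synonymous.
Codon 4: ACA Thr / ACA Thr — identical.
Codon 5: AGA Arg / GCG Ala — nonsynonymous.
Codon 6: CGA Arg / CGG Arg — synonymous.
Codon 7: UAC Tyr / GCG Ala — nonsynonymous.
Codon 8: CAC His / UGU Cys — nonsynonymous.
Codon 9: GUG Val / GUG Val — identical.
Nonsynonymous differences: 4.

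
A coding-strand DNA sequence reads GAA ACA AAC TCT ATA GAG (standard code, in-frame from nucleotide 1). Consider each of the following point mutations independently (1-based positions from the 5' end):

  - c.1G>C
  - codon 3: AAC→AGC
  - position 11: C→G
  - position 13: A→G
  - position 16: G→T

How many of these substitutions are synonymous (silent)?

0

Codon 1: GAA (Glu) → CAA (Gln) — missense.
Codon 3: AAC (Asn) → AGC (Ser) — missense.
Codon 4: TCT (Ser) → TGT (Cys) — missense.
Codon 5: ATA (Ile) → GTA (Val) — missense.
Codon 6: GAG (Glu) → TAG (Stop) — nonsense.
Synonymous: 0 of 5.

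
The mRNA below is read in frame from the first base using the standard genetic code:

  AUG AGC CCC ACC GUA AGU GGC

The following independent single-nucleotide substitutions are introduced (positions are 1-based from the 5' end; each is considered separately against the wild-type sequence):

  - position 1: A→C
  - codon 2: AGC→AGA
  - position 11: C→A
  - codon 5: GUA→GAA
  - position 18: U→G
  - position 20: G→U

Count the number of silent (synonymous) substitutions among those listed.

Codon 1: AUG (Met) → CUG (Leu) — missense.
Codon 2: AGC (Ser) → AGA (Arg) — missense.
Codon 4: ACC (Thr) → AAC (Asn) — missense.
Codon 5: GUA (Val) → GAA (Glu) — missense.
Codon 6: AGU (Ser) → AGG (Arg) — missense.
Codon 7: GGC (Gly) → GUC (Val) — missense.
Synonymous: 0 of 6.

0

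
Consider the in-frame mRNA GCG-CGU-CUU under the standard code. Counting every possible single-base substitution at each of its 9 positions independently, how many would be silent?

9

Codon 1 (GCG, Ala): 3 synonymous substitutions.
Codon 2 (CGU, Arg): 3 synonymous substitutions.
Codon 3 (CUU, Leu): 3 synonymous substitutions.
Total: 3 + 3 + 3 = 9.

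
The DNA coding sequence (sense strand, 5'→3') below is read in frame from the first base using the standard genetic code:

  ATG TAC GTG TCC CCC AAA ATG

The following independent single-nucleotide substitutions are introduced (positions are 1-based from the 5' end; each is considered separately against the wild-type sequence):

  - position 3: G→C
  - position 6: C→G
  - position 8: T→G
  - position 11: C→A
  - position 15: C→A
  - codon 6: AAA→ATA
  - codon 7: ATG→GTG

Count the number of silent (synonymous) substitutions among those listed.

1

Codon 1: ATG (Met) → ATC (Ile) — missense.
Codon 2: TAC (Tyr) → TAG (Stop) — nonsense.
Codon 3: GTG (Val) → GGG (Gly) — missense.
Codon 4: TCC (Ser) → TAC (Tyr) — missense.
Codon 5: CCC (Pro) → CCA (Pro) — synonymous.
Codon 6: AAA (Lys) → ATA (Ile) — missense.
Codon 7: ATG (Met) → GTG (Val) — missense.
Synonymous: 1 of 7.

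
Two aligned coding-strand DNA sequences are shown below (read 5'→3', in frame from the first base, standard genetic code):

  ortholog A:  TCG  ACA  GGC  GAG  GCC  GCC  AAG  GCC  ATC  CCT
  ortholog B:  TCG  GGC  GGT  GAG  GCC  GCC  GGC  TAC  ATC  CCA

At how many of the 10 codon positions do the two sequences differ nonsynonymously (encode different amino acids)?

3

Codon 1: TCG Ser / TCG Ser — identical.
Codon 2: ACA Thr / GGC Gly — nonsynonymous.
Codon 3: GGC Gly / GGT Gly — synonymous.
Codon 4: GAG Glu / GAG Glu — identical.
Codon 5: GCC Ala / GCC Ala — identical.
Codon 6: GCC Ala / GCC Ala — identical.
Codon 7: AAG Lys / GGC Gly — nonsynonymous.
Codon 8: GCC Ala / TAC Tyr — nonsynonymous.
Codon 9: ATC Ile / ATC Ile — identical.
Codon 10: CCT Pro / CCA Pro — synonymous.
Nonsynonymous differences: 3.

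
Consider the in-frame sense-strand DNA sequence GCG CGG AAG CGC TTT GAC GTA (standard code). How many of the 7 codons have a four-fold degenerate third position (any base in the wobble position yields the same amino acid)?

4

Codon 1 GCG (Ala): third position 4-fold.
Codon 2 CGG (Arg): third position 4-fold.
Codon 3 AAG (Lys): third position 2-fold.
Codon 4 CGC (Arg): third position 4-fold.
Codon 5 TTT (Phe): third position 2-fold.
Codon 6 GAC (Asp): third position 2-fold.
Codon 7 GTA (Val): third position 4-fold.
Four-fold degenerate third positions: 4.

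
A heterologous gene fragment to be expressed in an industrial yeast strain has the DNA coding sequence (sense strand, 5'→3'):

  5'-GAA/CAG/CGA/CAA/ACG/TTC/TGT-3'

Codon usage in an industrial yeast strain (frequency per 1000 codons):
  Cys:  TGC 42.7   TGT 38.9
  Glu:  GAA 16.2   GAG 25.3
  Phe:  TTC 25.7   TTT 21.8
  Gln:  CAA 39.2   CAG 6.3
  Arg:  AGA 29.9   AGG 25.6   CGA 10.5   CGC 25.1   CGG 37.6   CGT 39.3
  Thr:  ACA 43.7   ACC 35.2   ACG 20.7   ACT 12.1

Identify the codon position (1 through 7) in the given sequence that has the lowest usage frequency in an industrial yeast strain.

Codon 1 GAA (Glu): 16.2 per 1000.
Codon 2 CAG (Gln): 6.3 per 1000.
Codon 3 CGA (Arg): 10.5 per 1000.
Codon 4 CAA (Gln): 39.2 per 1000.
Codon 5 ACG (Thr): 20.7 per 1000.
Codon 6 TTC (Phe): 25.7 per 1000.
Codon 7 TGT (Cys): 38.9 per 1000.
Lowest frequency is 6.3 at codon 2.

2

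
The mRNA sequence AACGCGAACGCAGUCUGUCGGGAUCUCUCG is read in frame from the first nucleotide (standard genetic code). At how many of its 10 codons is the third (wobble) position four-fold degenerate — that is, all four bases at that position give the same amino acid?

6

Codon 1 AAC (Asn): third position 2-fold.
Codon 2 GCG (Ala): third position 4-fold.
Codon 3 AAC (Asn): third position 2-fold.
Codon 4 GCA (Ala): third position 4-fold.
Codon 5 GUC (Val): third position 4-fold.
Codon 6 UGU (Cys): third position 2-fold.
Codon 7 CGG (Arg): third position 4-fold.
Codon 8 GAU (Asp): third position 2-fold.
Codon 9 CUC (Leu): third position 4-fold.
Codon 10 UCG (Ser): third position 4-fold.
Four-fold degenerate third positions: 6.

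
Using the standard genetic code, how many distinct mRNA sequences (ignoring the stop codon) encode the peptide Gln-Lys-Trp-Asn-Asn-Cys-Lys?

64

Gln: 2 codons.
Lys: 2 codons.
Trp: 1 codon.
Asn: 2 codons.
Asn: 2 codons.
Cys: 2 codons.
Lys: 2 codons.
2 × 2 × 1 × 2 × 2 × 2 × 2 = 64.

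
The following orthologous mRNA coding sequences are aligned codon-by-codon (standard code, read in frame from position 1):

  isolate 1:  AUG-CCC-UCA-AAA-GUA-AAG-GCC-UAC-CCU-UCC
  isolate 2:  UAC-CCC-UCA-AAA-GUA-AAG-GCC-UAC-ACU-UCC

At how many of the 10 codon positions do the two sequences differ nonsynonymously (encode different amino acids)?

Codon 1: AUG Met / UAC Tyr — nonsynonymous.
Codon 2: CCC Pro / CCC Pro — identical.
Codon 3: UCA Ser / UCA Ser — identical.
Codon 4: AAA Lys / AAA Lys — identical.
Codon 5: GUA Val / GUA Val — identical.
Codon 6: AAG Lys / AAG Lys — identical.
Codon 7: GCC Ala / GCC Ala — identical.
Codon 8: UAC Tyr / UAC Tyr — identical.
Codon 9: CCU Pro / ACU Thr — nonsynonymous.
Codon 10: UCC Ser / UCC Ser — identical.
Nonsynonymous differences: 2.

2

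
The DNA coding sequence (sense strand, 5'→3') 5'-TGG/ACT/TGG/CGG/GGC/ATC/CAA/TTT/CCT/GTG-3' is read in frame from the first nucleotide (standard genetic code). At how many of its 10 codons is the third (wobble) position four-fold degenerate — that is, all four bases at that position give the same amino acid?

Codon 1 TGG (Trp): third position 1-fold.
Codon 2 ACT (Thr): third position 4-fold.
Codon 3 TGG (Trp): third position 1-fold.
Codon 4 CGG (Arg): third position 4-fold.
Codon 5 GGC (Gly): third position 4-fold.
Codon 6 ATC (Ile): third position 3-fold.
Codon 7 CAA (Gln): third position 2-fold.
Codon 8 TTT (Phe): third position 2-fold.
Codon 9 CCT (Pro): third position 4-fold.
Codon 10 GTG (Val): third position 4-fold.
Four-fold degenerate third positions: 5.

5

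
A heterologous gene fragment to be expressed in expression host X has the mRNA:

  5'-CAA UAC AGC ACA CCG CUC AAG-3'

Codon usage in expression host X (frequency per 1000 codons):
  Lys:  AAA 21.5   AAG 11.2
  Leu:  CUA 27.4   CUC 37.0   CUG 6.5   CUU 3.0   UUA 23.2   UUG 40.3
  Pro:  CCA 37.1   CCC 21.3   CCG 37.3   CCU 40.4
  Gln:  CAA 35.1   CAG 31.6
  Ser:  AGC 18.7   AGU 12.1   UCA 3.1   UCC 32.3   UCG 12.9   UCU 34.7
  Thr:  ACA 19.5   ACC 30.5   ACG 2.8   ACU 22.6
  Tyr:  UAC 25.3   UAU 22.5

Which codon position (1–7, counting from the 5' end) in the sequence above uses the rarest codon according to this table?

Codon 1 CAA (Gln): 35.1 per 1000.
Codon 2 UAC (Tyr): 25.3 per 1000.
Codon 3 AGC (Ser): 18.7 per 1000.
Codon 4 ACA (Thr): 19.5 per 1000.
Codon 5 CCG (Pro): 37.3 per 1000.
Codon 6 CUC (Leu): 37.0 per 1000.
Codon 7 AAG (Lys): 11.2 per 1000.
Lowest frequency is 11.2 at codon 7.

7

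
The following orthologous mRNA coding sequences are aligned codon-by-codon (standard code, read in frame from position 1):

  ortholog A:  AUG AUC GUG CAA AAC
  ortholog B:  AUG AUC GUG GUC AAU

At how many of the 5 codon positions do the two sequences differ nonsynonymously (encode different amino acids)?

Codon 1: AUG Met / AUG Met — identical.
Codon 2: AUC Ile / AUC Ile — identical.
Codon 3: GUG Val / GUG Val — identical.
Codon 4: CAA Gln / GUC Val — nonsynonymous.
Codon 5: AAC Asn / AAU Asn — synonymous.
Nonsynonymous differences: 1.

1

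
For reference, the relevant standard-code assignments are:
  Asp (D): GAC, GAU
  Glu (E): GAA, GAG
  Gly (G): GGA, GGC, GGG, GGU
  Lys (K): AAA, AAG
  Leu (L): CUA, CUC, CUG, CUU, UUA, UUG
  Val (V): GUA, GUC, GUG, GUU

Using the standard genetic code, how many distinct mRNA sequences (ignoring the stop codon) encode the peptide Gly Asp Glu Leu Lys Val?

Gly: 4 codons.
Asp: 2 codons.
Glu: 2 codons.
Leu: 6 codons.
Lys: 2 codons.
Val: 4 codons.
4 × 2 × 2 × 6 × 2 × 4 = 768.

768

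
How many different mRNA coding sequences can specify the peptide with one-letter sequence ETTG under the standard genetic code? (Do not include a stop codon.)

128

Glu: 2 codons.
Thr: 4 codons.
Thr: 4 codons.
Gly: 4 codons.
2 × 4 × 4 × 4 = 128.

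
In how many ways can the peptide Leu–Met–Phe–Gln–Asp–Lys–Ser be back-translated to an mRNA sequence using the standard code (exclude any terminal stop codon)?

Leu: 6 codons.
Met: 1 codon.
Phe: 2 codons.
Gln: 2 codons.
Asp: 2 codons.
Lys: 2 codons.
Ser: 6 codons.
6 × 1 × 2 × 2 × 2 × 2 × 6 = 576.

576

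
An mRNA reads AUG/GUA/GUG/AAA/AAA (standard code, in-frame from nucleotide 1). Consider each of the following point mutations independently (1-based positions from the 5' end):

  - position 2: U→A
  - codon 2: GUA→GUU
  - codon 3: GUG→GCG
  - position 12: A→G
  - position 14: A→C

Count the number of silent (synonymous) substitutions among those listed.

Codon 1: AUG (Met) → AAG (Lys) — missense.
Codon 2: GUA (Val) → GUU (Val) — synonymous.
Codon 3: GUG (Val) → GCG (Ala) — missense.
Codon 4: AAA (Lys) → AAG (Lys) — synonymous.
Codon 5: AAA (Lys) → ACA (Thr) — missense.
Synonymous: 2 of 5.

2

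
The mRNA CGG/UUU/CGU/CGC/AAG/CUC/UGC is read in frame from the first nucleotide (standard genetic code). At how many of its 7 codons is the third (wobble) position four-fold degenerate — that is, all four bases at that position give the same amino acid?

4

Codon 1 CGG (Arg): third position 4-fold.
Codon 2 UUU (Phe): third position 2-fold.
Codon 3 CGU (Arg): third position 4-fold.
Codon 4 CGC (Arg): third position 4-fold.
Codon 5 AAG (Lys): third position 2-fold.
Codon 6 CUC (Leu): third position 4-fold.
Codon 7 UGC (Cys): third position 2-fold.
Four-fold degenerate third positions: 4.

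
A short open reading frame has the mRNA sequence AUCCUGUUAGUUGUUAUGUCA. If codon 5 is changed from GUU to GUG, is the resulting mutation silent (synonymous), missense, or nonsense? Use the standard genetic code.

Position 15 falls in codon 5: GUU → Val.
After the substitution the codon is GUG → Val.
Both encode Val, so the change is synonymous.

silent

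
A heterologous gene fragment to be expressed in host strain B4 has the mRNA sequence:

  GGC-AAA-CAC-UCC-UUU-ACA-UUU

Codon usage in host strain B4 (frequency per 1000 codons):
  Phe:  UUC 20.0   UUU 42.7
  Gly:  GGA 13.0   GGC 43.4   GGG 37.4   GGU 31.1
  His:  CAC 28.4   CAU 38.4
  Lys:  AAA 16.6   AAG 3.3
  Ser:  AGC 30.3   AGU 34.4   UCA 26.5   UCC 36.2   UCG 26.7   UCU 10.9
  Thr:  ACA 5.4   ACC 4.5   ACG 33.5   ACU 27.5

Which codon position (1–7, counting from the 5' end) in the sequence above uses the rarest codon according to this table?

Codon 1 GGC (Gly): 43.4 per 1000.
Codon 2 AAA (Lys): 16.6 per 1000.
Codon 3 CAC (His): 28.4 per 1000.
Codon 4 UCC (Ser): 36.2 per 1000.
Codon 5 UUU (Phe): 42.7 per 1000.
Codon 6 ACA (Thr): 5.4 per 1000.
Codon 7 UUU (Phe): 42.7 per 1000.
Lowest frequency is 5.4 at codon 6.

6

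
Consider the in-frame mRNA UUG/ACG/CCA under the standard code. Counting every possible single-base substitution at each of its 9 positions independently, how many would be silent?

Codon 1 (UUG, Leu): 2 synonymous substitutions.
Codon 2 (ACG, Thr): 3 synonymous substitutions.
Codon 3 (CCA, Pro): 3 synonymous substitutions.
Total: 2 + 3 + 3 = 8.

8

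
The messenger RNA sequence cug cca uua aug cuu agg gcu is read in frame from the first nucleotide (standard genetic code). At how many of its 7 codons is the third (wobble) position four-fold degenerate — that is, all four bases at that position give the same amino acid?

4

Codon 1 CUG (Leu): third position 4-fold.
Codon 2 CCA (Pro): third position 4-fold.
Codon 3 UUA (Leu): third position 2-fold.
Codon 4 AUG (Met): third position 1-fold.
Codon 5 CUU (Leu): third position 4-fold.
Codon 6 AGG (Arg): third position 2-fold.
Codon 7 GCU (Ala): third position 4-fold.
Four-fold degenerate third positions: 4.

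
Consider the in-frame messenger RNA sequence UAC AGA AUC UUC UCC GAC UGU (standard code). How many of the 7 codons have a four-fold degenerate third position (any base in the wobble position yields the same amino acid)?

1

Codon 1 UAC (Tyr): third position 2-fold.
Codon 2 AGA (Arg): third position 2-fold.
Codon 3 AUC (Ile): third position 3-fold.
Codon 4 UUC (Phe): third position 2-fold.
Codon 5 UCC (Ser): third position 4-fold.
Codon 6 GAC (Asp): third position 2-fold.
Codon 7 UGU (Cys): third position 2-fold.
Four-fold degenerate third positions: 1.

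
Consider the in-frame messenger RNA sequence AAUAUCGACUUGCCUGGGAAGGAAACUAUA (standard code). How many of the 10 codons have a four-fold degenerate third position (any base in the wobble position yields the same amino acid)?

Codon 1 AAU (Asn): third position 2-fold.
Codon 2 AUC (Ile): third position 3-fold.
Codon 3 GAC (Asp): third position 2-fold.
Codon 4 UUG (Leu): third position 2-fold.
Codon 5 CCU (Pro): third position 4-fold.
Codon 6 GGG (Gly): third position 4-fold.
Codon 7 AAG (Lys): third position 2-fold.
Codon 8 GAA (Glu): third position 2-fold.
Codon 9 ACU (Thr): third position 4-fold.
Codon 10 AUA (Ile): third position 3-fold.
Four-fold degenerate third positions: 3.

3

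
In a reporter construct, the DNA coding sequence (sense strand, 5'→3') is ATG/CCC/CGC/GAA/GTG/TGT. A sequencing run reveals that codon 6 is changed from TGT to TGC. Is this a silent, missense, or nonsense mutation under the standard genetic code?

Position 18 falls in codon 6: TGT → Cys.
After the substitution the codon is TGC → Cys.
Both encode Cys, so the change is synonymous.

silent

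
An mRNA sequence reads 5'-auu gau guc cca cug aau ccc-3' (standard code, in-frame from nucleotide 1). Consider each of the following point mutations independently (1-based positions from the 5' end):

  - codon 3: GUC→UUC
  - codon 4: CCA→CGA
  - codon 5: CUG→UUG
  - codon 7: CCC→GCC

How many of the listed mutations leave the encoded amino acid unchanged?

Codon 3: GUC (Val) → UUC (Phe) — missense.
Codon 4: CCA (Pro) → CGA (Arg) — missense.
Codon 5: CUG (Leu) → UUG (Leu) — synonymous.
Codon 7: CCC (Pro) → GCC (Ala) — missense.
Synonymous: 1 of 4.

1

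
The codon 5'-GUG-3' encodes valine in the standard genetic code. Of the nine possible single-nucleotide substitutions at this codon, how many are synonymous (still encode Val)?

3

Position 1: none → 0 synonymous.
Position 2: none → 0 synonymous.
Position 3: GUU, GUC, GUA → 3 synonymous.
Total: 0 + 0 + 3 = 3.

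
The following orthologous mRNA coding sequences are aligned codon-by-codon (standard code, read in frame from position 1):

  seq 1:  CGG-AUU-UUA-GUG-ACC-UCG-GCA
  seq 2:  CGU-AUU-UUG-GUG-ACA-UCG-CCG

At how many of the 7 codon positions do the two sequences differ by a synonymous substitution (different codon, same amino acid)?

3

Codon 1: CGG Arg / CGU Arg — synonymous.
Codon 2: AUU Ile / AUU Ile — identical.
Codon 3: UUA Leu / UUG Leu — synonymous.
Codon 4: GUG Val / GUG Val — identical.
Codon 5: ACC Thr / ACA Thr — synonymous.
Codon 6: UCG Ser / UCG Ser — identical.
Codon 7: GCA Ala / CCG Pro — nonsynonymous.
Synonymous differences: 3.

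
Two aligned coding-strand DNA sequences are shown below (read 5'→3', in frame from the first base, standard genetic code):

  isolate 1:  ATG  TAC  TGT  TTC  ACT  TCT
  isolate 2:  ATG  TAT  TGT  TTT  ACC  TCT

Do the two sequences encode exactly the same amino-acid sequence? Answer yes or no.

yes

Codon 1: ATG Met / ATG Met — identical.
Codon 2: TAC Tyr / TAT Tyr — synonymous.
Codon 3: TGT Cys / TGT Cys — identical.
Codon 4: TTC Phe / TTT Phe — synonymous.
Codon 5: ACT Thr / ACC Thr — synonymous.
Codon 6: TCT Ser / TCT Ser — identical.
Nonsynonymous differences: 0 → same protein.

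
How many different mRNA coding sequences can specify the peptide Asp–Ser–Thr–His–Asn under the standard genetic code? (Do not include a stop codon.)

Asp: 2 codons.
Ser: 6 codons.
Thr: 4 codons.
His: 2 codons.
Asn: 2 codons.
2 × 6 × 4 × 2 × 2 = 192.

192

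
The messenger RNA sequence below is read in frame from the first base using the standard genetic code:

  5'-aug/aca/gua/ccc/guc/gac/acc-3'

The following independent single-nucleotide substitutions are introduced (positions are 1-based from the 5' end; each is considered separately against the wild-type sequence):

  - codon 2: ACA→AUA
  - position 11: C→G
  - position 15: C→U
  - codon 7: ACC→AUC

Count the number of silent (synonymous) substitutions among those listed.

Codon 2: ACA (Thr) → AUA (Ile) — missense.
Codon 4: CCC (Pro) → CGC (Arg) — missense.
Codon 5: GUC (Val) → GUU (Val) — synonymous.
Codon 7: ACC (Thr) → AUC (Ile) — missense.
Synonymous: 1 of 4.

1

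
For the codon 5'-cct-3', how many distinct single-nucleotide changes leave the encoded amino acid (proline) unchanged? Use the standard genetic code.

3

Position 1: none → 0 synonymous.
Position 2: none → 0 synonymous.
Position 3: CCC, CCA, CCG → 3 synonymous.
Total: 0 + 0 + 3 = 3.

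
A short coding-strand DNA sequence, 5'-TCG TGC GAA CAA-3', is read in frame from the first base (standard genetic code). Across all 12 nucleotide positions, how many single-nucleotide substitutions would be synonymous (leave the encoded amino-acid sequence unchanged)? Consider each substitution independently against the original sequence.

Codon 1 (TCG, Ser): 3 synonymous substitutions.
Codon 2 (TGC, Cys): 1 synonymous substitution.
Codon 3 (GAA, Glu): 1 synonymous substitution.
Codon 4 (CAA, Gln): 1 synonymous substitution.
Total: 3 + 1 + 1 + 1 = 6.

6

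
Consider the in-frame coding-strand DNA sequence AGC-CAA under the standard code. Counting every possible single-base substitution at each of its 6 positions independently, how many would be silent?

Codon 1 (AGC, Ser): 1 synonymous substitution.
Codon 2 (CAA, Gln): 1 synonymous substitution.
Total: 1 + 1 = 2.

2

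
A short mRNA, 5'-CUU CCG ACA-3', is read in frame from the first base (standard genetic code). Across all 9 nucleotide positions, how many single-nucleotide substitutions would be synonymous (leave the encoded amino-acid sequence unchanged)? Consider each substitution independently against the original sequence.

Codon 1 (CUU, Leu): 3 synonymous substitutions.
Codon 2 (CCG, Pro): 3 synonymous substitutions.
Codon 3 (ACA, Thr): 3 synonymous substitutions.
Total: 3 + 3 + 3 = 9.

9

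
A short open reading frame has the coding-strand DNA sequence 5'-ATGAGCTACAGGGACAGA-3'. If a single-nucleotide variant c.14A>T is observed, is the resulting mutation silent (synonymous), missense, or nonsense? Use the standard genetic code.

Position 14 falls in codon 5: GAC → Asp.
After the substitution the codon is GTC → Val.
Asp ≠ Val, so this is a missense mutation.

missense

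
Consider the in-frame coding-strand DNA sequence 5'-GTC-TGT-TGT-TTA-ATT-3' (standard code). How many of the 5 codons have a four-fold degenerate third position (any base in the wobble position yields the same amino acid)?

1

Codon 1 GTC (Val): third position 4-fold.
Codon 2 TGT (Cys): third position 2-fold.
Codon 3 TGT (Cys): third position 2-fold.
Codon 4 TTA (Leu): third position 2-fold.
Codon 5 ATT (Ile): third position 3-fold.
Four-fold degenerate third positions: 1.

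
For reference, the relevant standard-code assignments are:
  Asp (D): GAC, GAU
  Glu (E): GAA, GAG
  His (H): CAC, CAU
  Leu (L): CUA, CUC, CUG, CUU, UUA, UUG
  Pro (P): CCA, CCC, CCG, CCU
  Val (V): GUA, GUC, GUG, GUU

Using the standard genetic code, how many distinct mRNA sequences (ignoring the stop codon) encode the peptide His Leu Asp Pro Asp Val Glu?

His: 2 codons.
Leu: 6 codons.
Asp: 2 codons.
Pro: 4 codons.
Asp: 2 codons.
Val: 4 codons.
Glu: 2 codons.
2 × 6 × 2 × 4 × 2 × 4 × 2 = 1536.

1536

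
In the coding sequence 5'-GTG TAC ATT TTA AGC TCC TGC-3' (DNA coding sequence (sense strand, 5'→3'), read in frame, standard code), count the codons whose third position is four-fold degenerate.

Codon 1 GTG (Val): third position 4-fold.
Codon 2 TAC (Tyr): third position 2-fold.
Codon 3 ATT (Ile): third position 3-fold.
Codon 4 TTA (Leu): third position 2-fold.
Codon 5 AGC (Ser): third position 2-fold.
Codon 6 TCC (Ser): third position 4-fold.
Codon 7 TGC (Cys): third position 2-fold.
Four-fold degenerate third positions: 2.

2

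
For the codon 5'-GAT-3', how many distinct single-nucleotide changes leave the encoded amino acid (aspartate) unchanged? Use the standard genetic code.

1

Position 1: none → 0 synonymous.
Position 2: none → 0 synonymous.
Position 3: GAC → 1 synonymous.
Total: 0 + 0 + 1 = 1.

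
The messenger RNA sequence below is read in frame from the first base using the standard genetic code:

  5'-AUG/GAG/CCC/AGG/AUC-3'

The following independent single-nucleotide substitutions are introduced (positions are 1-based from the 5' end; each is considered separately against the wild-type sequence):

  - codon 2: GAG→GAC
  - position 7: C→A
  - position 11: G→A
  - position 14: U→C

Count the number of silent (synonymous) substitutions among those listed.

0

Codon 2: GAG (Glu) → GAC (Asp) — missense.
Codon 3: CCC (Pro) → ACC (Thr) — missense.
Codon 4: AGG (Arg) → AAG (Lys) — missense.
Codon 5: AUC (Ile) → ACC (Thr) — missense.
Synonymous: 0 of 4.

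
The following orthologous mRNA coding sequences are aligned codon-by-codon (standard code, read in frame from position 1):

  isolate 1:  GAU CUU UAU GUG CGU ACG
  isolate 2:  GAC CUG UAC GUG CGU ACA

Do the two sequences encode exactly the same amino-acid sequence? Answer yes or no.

yes

Codon 1: GAU Asp / GAC Asp — synonymous.
Codon 2: CUU Leu / CUG Leu — synonymous.
Codon 3: UAU Tyr / UAC Tyr — synonymous.
Codon 4: GUG Val / GUG Val — identical.
Codon 5: CGU Arg / CGU Arg — identical.
Codon 6: ACG Thr / ACA Thr — synonymous.
Nonsynonymous differences: 0 → same protein.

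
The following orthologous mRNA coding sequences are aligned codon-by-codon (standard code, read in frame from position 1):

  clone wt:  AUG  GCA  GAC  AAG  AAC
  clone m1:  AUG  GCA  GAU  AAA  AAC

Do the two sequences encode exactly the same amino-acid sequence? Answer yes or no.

yes

Codon 1: AUG Met / AUG Met — identical.
Codon 2: GCA Ala / GCA Ala — identical.
Codon 3: GAC Asp / GAU Asp — synonymous.
Codon 4: AAG Lys / AAA Lys — synonymous.
Codon 5: AAC Asn / AAC Asn — identical.
Nonsynonymous differences: 0 → same protein.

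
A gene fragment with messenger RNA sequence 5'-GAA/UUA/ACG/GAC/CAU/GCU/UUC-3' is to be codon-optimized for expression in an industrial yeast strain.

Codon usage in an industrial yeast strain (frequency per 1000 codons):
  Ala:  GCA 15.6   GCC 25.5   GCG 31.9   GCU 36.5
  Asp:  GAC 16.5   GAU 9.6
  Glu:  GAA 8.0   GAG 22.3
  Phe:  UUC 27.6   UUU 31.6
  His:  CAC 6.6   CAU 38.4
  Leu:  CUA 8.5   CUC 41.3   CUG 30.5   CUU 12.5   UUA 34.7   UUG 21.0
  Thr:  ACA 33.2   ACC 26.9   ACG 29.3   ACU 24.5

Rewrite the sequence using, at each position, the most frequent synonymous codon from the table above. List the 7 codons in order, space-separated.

Codon 1 (Glu): best is GAG at 22.3.
Codon 2 (Leu): best is CUC at 41.3.
Codon 3 (Thr): best is ACA at 33.2.
Codon 4 (Asp): best is GAC at 16.5.
Codon 5 (His): best is CAU at 38.4.
Codon 6 (Ala): best is GCU at 36.5.
Codon 7 (Phe): best is UUU at 31.6.

GAG CUC ACA GAC CAU GCU UUU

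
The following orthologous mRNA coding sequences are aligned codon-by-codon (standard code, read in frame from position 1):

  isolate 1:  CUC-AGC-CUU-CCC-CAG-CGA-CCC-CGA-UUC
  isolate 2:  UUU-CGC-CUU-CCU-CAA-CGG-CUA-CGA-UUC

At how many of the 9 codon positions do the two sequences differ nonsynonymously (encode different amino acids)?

3

Codon 1: CUC Leu / UUU Phe — nonsynonymous.
Codon 2: AGC Ser / CGC Arg — nonsynonymous.
Codon 3: CUU Leu / CUU Leu — identical.
Codon 4: CCC Pro / CCU Pro — synonymous.
Codon 5: CAG Gln / CAA Gln — synonymous.
Codon 6: CGA Arg / CGG Arg — synonymous.
Codon 7: CCC Pro / CUA Leu — nonsynonymous.
Codon 8: CGA Arg / CGA Arg — identical.
Codon 9: UUC Phe / UUC Phe — identical.
Nonsynonymous differences: 3.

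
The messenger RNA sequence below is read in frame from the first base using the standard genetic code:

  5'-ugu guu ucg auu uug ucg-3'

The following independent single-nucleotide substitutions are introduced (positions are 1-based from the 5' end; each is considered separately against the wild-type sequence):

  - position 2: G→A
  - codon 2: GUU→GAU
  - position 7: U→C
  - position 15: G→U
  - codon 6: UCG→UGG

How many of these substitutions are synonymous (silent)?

Codon 1: UGU (Cys) → UAU (Tyr) — missense.
Codon 2: GUU (Val) → GAU (Asp) — missense.
Codon 3: UCG (Ser) → CCG (Pro) — missense.
Codon 5: UUG (Leu) → UUU (Phe) — missense.
Codon 6: UCG (Ser) → UGG (Trp) — missense.
Synonymous: 0 of 5.

0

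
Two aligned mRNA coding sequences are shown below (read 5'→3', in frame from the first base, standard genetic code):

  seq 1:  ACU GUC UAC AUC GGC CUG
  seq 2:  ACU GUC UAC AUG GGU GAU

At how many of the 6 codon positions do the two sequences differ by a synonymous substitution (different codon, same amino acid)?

Codon 1: ACU Thr / ACU Thr — identical.
Codon 2: GUC Val / GUC Val — identical.
Codon 3: UAC Tyr / UAC Tyr — identical.
Codon 4: AUC Ile / AUG Met — nonsynonymous.
Codon 5: GGC Gly / GGU Gly — synonymous.
Codon 6: CUG Leu / GAU Asp — nonsynonymous.
Synonymous differences: 1.

1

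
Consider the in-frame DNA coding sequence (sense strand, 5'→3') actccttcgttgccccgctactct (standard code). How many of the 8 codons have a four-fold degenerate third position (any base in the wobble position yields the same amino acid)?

Codon 1 ACT (Thr): third position 4-fold.
Codon 2 CCT (Pro): third position 4-fold.
Codon 3 TCG (Ser): third position 4-fold.
Codon 4 TTG (Leu): third position 2-fold.
Codon 5 CCC (Pro): third position 4-fold.
Codon 6 CGC (Arg): third position 4-fold.
Codon 7 TAC (Tyr): third position 2-fold.
Codon 8 TCT (Ser): third position 4-fold.
Four-fold degenerate third positions: 6.

6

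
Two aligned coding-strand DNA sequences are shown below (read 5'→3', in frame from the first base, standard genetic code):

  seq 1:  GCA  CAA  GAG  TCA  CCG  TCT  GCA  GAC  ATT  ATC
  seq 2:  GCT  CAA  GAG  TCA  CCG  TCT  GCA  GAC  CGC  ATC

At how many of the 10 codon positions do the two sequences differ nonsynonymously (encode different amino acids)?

Codon 1: GCA Ala / GCT Ala — synonymous.
Codon 2: CAA Gln / CAA Gln — identical.
Codon 3: GAG Glu / GAG Glu — identical.
Codon 4: TCA Ser / TCA Ser — identical.
Codon 5: CCG Pro / CCG Pro — identical.
Codon 6: TCT Ser / TCT Ser — identical.
Codon 7: GCA Ala / GCA Ala — identical.
Codon 8: GAC Asp / GAC Asp — identical.
Codon 9: ATT Ile / CGC Arg — nonsynonymous.
Codon 10: ATC Ile / ATC Ile — identical.
Nonsynonymous differences: 1.

1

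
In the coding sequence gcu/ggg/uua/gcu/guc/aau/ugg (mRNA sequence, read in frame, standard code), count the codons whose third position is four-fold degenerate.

Codon 1 GCU (Ala): third position 4-fold.
Codon 2 GGG (Gly): third position 4-fold.
Codon 3 UUA (Leu): third position 2-fold.
Codon 4 GCU (Ala): third position 4-fold.
Codon 5 GUC (Val): third position 4-fold.
Codon 6 AAU (Asn): third position 2-fold.
Codon 7 UGG (Trp): third position 1-fold.
Four-fold degenerate third positions: 4.

4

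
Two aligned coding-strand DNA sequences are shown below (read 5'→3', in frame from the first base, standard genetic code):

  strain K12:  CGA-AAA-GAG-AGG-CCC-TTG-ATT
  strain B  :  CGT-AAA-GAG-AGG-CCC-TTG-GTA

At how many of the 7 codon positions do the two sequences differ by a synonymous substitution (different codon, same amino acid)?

Codon 1: CGA Arg / CGT Arg — synonymous.
Codon 2: AAA Lys / AAA Lys — identical.
Codon 3: GAG Glu / GAG Glu — identical.
Codon 4: AGG Arg / AGG Arg — identical.
Codon 5: CCC Pro / CCC Pro — identical.
Codon 6: TTG Leu / TTG Leu — identical.
Codon 7: ATT Ile / GTA Val — nonsynonymous.
Synonymous differences: 1.

1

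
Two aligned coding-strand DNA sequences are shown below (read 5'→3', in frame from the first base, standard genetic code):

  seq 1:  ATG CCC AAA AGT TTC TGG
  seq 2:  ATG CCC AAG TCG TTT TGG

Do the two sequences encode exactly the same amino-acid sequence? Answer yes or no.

yes

Codon 1: ATG Met / ATG Met — identical.
Codon 2: CCC Pro / CCC Pro — identical.
Codon 3: AAA Lys / AAG Lys — synonymous.
Codon 4: AGT Ser / TCG Ser — synonymous.
Codon 5: TTC Phe / TTT Phe — synonymous.
Codon 6: TGG Trp / TGG Trp — identical.
Nonsynonymous differences: 0 → same protein.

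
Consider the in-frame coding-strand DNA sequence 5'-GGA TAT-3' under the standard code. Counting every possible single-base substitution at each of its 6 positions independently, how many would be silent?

Codon 1 (GGA, Gly): 3 synonymous substitutions.
Codon 2 (TAT, Tyr): 1 synonymous substitution.
Total: 3 + 1 = 4.

4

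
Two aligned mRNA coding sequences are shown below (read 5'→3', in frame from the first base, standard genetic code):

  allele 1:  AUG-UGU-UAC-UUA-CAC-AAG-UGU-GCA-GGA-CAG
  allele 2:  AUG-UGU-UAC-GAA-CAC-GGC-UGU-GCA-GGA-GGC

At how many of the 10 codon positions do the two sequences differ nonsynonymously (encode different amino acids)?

Codon 1: AUG Met / AUG Met — identical.
Codon 2: UGU Cys / UGU Cys — identical.
Codon 3: UAC Tyr / UAC Tyr — identical.
Codon 4: UUA Leu / GAA Glu — nonsynonymous.
Codon 5: CAC His / CAC His — identical.
Codon 6: AAG Lys / GGC Gly — nonsynonymous.
Codon 7: UGU Cys / UGU Cys — identical.
Codon 8: GCA Ala / GCA Ala — identical.
Codon 9: GGA Gly / GGA Gly — identical.
Codon 10: CAG Gln / GGC Gly — nonsynonymous.
Nonsynonymous differences: 3.

3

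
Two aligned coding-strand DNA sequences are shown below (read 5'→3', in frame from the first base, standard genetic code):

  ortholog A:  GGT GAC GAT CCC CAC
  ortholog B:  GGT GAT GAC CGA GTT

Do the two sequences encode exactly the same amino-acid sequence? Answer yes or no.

Codon 1: GGT Gly / GGT Gly — identical.
Codon 2: GAC Asp / GAT Asp — synonymous.
Codon 3: GAT Asp / GAC Asp — synonymous.
Codon 4: CCC Pro / CGA Arg — nonsynonymous.
Codon 5: CAC His / GTT Val — nonsynonymous.
Nonsynonymous differences: 2 → different protein.

no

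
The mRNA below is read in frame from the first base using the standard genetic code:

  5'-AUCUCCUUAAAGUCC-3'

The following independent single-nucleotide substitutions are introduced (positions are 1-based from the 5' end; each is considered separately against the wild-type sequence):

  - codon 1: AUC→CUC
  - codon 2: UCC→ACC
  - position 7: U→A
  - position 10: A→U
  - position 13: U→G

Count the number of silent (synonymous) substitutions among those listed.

0

Codon 1: AUC (Ile) → CUC (Leu) — missense.
Codon 2: UCC (Ser) → ACC (Thr) — missense.
Codon 3: UUA (Leu) → AUA (Ile) — missense.
Codon 4: AAG (Lys) → UAG (Stop) — nonsense.
Codon 5: UCC (Ser) → GCC (Ala) — missense.
Synonymous: 0 of 5.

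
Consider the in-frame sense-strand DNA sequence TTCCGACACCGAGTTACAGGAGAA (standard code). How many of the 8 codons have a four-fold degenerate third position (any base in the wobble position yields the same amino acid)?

5

Codon 1 TTC (Phe): third position 2-fold.
Codon 2 CGA (Arg): third position 4-fold.
Codon 3 CAC (His): third position 2-fold.
Codon 4 CGA (Arg): third position 4-fold.
Codon 5 GTT (Val): third position 4-fold.
Codon 6 ACA (Thr): third position 4-fold.
Codon 7 GGA (Gly): third position 4-fold.
Codon 8 GAA (Glu): third position 2-fold.
Four-fold degenerate third positions: 5.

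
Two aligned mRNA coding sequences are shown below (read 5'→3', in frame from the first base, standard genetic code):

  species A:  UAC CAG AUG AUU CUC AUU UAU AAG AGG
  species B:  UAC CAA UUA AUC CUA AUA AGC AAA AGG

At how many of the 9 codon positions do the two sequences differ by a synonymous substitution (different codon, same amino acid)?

Codon 1: UAC Tyr / UAC Tyr — identical.
Codon 2: CAG Gln / CAA Gln — synonymous.
Codon 3: AUG Met / UUA Leu — nonsynonymous.
Codon 4: AUU Ile / AUC Ile — synonymous.
Codon 5: CUC Leu / CUA Leu — synonymous.
Codon 6: AUU Ile / AUA Ile — synonymous.
Codon 7: UAU Tyr / AGC Ser — nonsynonymous.
Codon 8: AAG Lys / AAA Lys — synonymous.
Codon 9: AGG Arg / AGG Arg — identical.
Synonymous differences: 5.

5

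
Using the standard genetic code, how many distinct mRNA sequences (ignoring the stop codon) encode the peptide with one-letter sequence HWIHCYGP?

His: 2 codons.
Trp: 1 codon.
Ile: 3 codons.
His: 2 codons.
Cys: 2 codons.
Tyr: 2 codons.
Gly: 4 codons.
Pro: 4 codons.
2 × 1 × 3 × 2 × 2 × 2 × 4 × 4 = 768.

768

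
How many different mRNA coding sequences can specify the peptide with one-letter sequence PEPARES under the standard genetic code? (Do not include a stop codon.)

9216

Pro: 4 codons.
Glu: 2 codons.
Pro: 4 codons.
Ala: 4 codons.
Arg: 6 codons.
Glu: 2 codons.
Ser: 6 codons.
4 × 2 × 4 × 4 × 6 × 2 × 6 = 9216.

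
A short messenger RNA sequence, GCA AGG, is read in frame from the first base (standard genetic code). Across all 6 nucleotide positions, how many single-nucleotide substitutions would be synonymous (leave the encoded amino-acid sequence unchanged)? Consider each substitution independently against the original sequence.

5

Codon 1 (GCA, Ala): 3 synonymous substitutions.
Codon 2 (AGG, Arg): 2 synonymous substitutions.
Total: 3 + 2 = 5.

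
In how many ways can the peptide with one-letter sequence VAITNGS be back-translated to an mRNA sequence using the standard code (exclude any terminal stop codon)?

Val: 4 codons.
Ala: 4 codons.
Ile: 3 codons.
Thr: 4 codons.
Asn: 2 codons.
Gly: 4 codons.
Ser: 6 codons.
4 × 4 × 3 × 4 × 2 × 4 × 6 = 9216.

9216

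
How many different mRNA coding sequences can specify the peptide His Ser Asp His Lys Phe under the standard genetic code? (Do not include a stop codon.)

His: 2 codons.
Ser: 6 codons.
Asp: 2 codons.
His: 2 codons.
Lys: 2 codons.
Phe: 2 codons.
2 × 6 × 2 × 2 × 2 × 2 = 192.

192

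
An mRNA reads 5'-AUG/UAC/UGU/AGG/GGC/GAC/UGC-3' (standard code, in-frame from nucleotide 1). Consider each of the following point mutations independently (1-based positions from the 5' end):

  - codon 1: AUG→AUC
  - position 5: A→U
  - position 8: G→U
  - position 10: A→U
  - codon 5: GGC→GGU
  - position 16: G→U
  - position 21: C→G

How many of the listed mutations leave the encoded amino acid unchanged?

Codon 1: AUG (Met) → AUC (Ile) — missense.
Codon 2: UAC (Tyr) → UUC (Phe) — missense.
Codon 3: UGU (Cys) → UUU (Phe) — missense.
Codon 4: AGG (Arg) → UGG (Trp) — missense.
Codon 5: GGC (Gly) → GGU (Gly) — synonymous.
Codon 6: GAC (Asp) → UAC (Tyr) — missense.
Codon 7: UGC (Cys) → UGG (Trp) — missense.
Synonymous: 1 of 7.

1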